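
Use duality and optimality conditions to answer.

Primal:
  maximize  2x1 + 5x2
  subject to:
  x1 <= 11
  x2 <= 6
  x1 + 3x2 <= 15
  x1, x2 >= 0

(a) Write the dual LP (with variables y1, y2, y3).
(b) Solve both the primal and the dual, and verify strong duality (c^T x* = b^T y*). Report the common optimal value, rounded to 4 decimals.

The standard primal-dual pair for 'max c^T x s.t. A x <= b, x >= 0' is:
  Dual:  min b^T y  s.t.  A^T y >= c,  y >= 0.

So the dual LP is:
  minimize  11y1 + 6y2 + 15y3
  subject to:
    y1 + y3 >= 2
    y2 + 3y3 >= 5
    y1, y2, y3 >= 0

Solving the primal: x* = (11, 1.3333).
  primal value c^T x* = 28.6667.
Solving the dual: y* = (0.3333, 0, 1.6667).
  dual value b^T y* = 28.6667.
Strong duality: c^T x* = b^T y*. Confirmed.

28.6667


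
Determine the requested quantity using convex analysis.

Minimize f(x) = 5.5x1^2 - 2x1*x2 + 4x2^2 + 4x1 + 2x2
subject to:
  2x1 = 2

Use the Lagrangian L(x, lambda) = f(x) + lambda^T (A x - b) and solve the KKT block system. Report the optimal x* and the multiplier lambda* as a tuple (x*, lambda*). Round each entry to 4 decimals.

Form the Lagrangian:
  L(x, lambda) = (1/2) x^T Q x + c^T x + lambda^T (A x - b)
Stationarity (grad_x L = 0): Q x + c + A^T lambda = 0.
Primal feasibility: A x = b.

This gives the KKT block system:
  [ Q   A^T ] [ x     ]   [-c ]
  [ A    0  ] [ lambda ] = [ b ]

Solving the linear system:
  x*      = (1, 0)
  lambda* = (-7.5)
  f(x*)   = 9.5

x* = (1, 0), lambda* = (-7.5)


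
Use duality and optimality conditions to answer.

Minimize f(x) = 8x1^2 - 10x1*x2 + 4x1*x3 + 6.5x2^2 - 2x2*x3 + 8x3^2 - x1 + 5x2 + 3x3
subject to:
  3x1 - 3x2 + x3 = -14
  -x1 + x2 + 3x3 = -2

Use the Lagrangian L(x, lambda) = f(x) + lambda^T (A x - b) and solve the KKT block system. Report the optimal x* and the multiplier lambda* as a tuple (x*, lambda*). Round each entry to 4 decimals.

Form the Lagrangian:
  L(x, lambda) = (1/2) x^T Q x + c^T x + lambda^T (A x - b)
Stationarity (grad_x L = 0): Q x + c + A^T lambda = 0.
Primal feasibility: A x = b.

This gives the KKT block system:
  [ Q   A^T ] [ x     ]   [-c ]
  [ A    0  ] [ lambda ] = [ b ]

Solving the linear system:
  x*      = (-1.3333, 2.6667, -2)
  lambda* = (21.0667, 6.2)
  f(x*)   = 158

x* = (-1.3333, 2.6667, -2), lambda* = (21.0667, 6.2)


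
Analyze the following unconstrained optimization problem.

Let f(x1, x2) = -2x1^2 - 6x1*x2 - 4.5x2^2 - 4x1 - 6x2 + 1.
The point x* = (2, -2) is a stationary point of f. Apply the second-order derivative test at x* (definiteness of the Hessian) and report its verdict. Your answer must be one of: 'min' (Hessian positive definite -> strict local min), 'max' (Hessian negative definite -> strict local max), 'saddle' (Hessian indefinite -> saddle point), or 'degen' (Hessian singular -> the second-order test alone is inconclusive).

Compute the Hessian H = grad^2 f:
  H = [[-4, -6], [-6, -9]]
Verify stationarity: grad f(x*) = H x* + g = (0, 0).
Eigenvalues of H: -13, 0.
H has a zero eigenvalue (singular; negative semidefinite but not definite), so H is neither positive definite, negative definite, nor indefinite. The second-order test alone is inconclusive -> degen.
(Indeed, f is constant along the null direction of H through x*, so x* is not a strict local extremum.)

degen


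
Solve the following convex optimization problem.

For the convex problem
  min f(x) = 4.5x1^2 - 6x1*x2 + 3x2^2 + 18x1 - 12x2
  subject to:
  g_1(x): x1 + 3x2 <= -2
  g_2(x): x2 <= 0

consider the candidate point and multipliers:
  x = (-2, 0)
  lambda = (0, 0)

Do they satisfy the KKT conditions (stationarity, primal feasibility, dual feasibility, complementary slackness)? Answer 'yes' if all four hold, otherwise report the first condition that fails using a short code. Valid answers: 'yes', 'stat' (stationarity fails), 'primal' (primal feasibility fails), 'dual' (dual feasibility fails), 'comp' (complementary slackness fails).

Gradient of f: grad f(x) = Q x + c = (0, 0)
Constraint values g_i(x) = a_i^T x - b_i:
  g_1((-2, 0)) = 0
  g_2((-2, 0)) = 0
Stationarity residual: grad f(x) + sum_i lambda_i a_i = (0, 0)
  -> stationarity OK
Primal feasibility (all g_i <= 0): OK
Dual feasibility (all lambda_i >= 0): OK
Complementary slackness (lambda_i * g_i(x) = 0 for all i): OK

Verdict: yes, KKT holds.

yes


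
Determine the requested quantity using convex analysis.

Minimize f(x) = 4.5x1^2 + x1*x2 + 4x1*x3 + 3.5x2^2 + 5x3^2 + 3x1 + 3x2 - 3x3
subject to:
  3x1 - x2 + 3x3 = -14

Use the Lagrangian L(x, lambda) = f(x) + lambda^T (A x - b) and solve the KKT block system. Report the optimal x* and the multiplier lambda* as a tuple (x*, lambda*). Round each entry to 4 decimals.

Form the Lagrangian:
  L(x, lambda) = (1/2) x^T Q x + c^T x + lambda^T (A x - b)
Stationarity (grad_x L = 0): Q x + c + A^T lambda = 0.
Primal feasibility: A x = b.

This gives the KKT block system:
  [ Q   A^T ] [ x     ]   [-c ]
  [ A    0  ] [ lambda ] = [ b ]

Solving the linear system:
  x*      = (-2.9723, 1.3048, -1.2594)
  lambda* = (9.1612)
  f(x*)   = 63.5164

x* = (-2.9723, 1.3048, -1.2594), lambda* = (9.1612)


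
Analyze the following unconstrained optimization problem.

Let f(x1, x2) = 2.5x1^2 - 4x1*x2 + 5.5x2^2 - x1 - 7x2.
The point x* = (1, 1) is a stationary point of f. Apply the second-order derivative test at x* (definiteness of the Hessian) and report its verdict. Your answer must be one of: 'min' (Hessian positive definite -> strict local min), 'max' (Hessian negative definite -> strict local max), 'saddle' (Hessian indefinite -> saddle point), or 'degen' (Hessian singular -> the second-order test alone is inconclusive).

Compute the Hessian H = grad^2 f:
  H = [[5, -4], [-4, 11]]
Verify stationarity: grad f(x*) = H x* + g = (0, 0).
Eigenvalues of H: 3, 13.
Both eigenvalues > 0, so H is positive definite -> x* is a strict local min.

min


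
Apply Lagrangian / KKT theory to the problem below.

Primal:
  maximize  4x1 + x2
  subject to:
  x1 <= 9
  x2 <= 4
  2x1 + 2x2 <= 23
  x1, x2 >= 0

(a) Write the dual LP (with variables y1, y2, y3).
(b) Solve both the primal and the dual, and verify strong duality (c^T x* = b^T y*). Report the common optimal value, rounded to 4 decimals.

The standard primal-dual pair for 'max c^T x s.t. A x <= b, x >= 0' is:
  Dual:  min b^T y  s.t.  A^T y >= c,  y >= 0.

So the dual LP is:
  minimize  9y1 + 4y2 + 23y3
  subject to:
    y1 + 2y3 >= 4
    y2 + 2y3 >= 1
    y1, y2, y3 >= 0

Solving the primal: x* = (9, 2.5).
  primal value c^T x* = 38.5.
Solving the dual: y* = (3, 0, 0.5).
  dual value b^T y* = 38.5.
Strong duality: c^T x* = b^T y*. Confirmed.

38.5


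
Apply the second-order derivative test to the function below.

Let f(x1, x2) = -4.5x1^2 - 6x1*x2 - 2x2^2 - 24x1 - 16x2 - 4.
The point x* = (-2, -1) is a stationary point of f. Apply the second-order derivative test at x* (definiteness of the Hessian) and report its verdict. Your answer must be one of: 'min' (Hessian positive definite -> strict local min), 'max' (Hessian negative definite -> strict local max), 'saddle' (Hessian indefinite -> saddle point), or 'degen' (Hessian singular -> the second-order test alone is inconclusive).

Compute the Hessian H = grad^2 f:
  H = [[-9, -6], [-6, -4]]
Verify stationarity: grad f(x*) = H x* + g = (0, 0).
Eigenvalues of H: -13, 0.
H has a zero eigenvalue (singular; negative semidefinite but not definite), so H is neither positive definite, negative definite, nor indefinite. The second-order test alone is inconclusive -> degen.
(Indeed, f is constant along the null direction of H through x*, so x* is not a strict local extremum.)

degen


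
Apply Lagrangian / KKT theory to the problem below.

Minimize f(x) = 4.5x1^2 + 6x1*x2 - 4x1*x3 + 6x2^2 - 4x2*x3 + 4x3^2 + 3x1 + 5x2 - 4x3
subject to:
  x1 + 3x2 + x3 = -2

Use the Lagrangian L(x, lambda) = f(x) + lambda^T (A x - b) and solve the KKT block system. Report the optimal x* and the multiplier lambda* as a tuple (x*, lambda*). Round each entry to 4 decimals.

Form the Lagrangian:
  L(x, lambda) = (1/2) x^T Q x + c^T x + lambda^T (A x - b)
Stationarity (grad_x L = 0): Q x + c + A^T lambda = 0.
Primal feasibility: A x = b.

This gives the KKT block system:
  [ Q   A^T ] [ x     ]   [-c ]
  [ A    0  ] [ lambda ] = [ b ]

Solving the linear system:
  x*      = (0.0171, -0.6832, 0.0325)
  lambda* = (1.0753)
  f(x*)   = -0.6721

x* = (0.0171, -0.6832, 0.0325), lambda* = (1.0753)


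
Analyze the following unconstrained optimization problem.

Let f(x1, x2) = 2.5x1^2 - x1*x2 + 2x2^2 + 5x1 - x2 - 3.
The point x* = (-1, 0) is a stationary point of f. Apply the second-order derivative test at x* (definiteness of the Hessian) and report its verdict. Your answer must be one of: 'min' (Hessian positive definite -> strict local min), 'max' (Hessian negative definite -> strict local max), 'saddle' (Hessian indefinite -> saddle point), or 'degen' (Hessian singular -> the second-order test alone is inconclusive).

Compute the Hessian H = grad^2 f:
  H = [[5, -1], [-1, 4]]
Verify stationarity: grad f(x*) = H x* + g = (0, 0).
Eigenvalues of H: 3.382, 5.618.
Both eigenvalues > 0, so H is positive definite -> x* is a strict local min.

min


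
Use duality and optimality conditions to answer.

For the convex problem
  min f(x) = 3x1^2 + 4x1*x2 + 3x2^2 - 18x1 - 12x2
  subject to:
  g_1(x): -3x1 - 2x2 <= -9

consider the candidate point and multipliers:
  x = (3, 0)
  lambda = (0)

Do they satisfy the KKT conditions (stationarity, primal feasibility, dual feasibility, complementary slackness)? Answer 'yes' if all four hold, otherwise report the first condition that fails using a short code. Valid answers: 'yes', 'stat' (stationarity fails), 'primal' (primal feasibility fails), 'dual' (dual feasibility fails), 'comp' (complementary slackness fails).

Gradient of f: grad f(x) = Q x + c = (0, 0)
Constraint values g_i(x) = a_i^T x - b_i:
  g_1((3, 0)) = 0
Stationarity residual: grad f(x) + sum_i lambda_i a_i = (0, 0)
  -> stationarity OK
Primal feasibility (all g_i <= 0): OK
Dual feasibility (all lambda_i >= 0): OK
Complementary slackness (lambda_i * g_i(x) = 0 for all i): OK

Verdict: yes, KKT holds.

yes


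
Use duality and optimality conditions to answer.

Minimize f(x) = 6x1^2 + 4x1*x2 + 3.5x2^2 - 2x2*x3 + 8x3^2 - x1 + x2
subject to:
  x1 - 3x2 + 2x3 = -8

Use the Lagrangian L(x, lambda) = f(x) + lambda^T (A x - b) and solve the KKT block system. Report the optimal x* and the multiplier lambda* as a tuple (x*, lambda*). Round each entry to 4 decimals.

Form the Lagrangian:
  L(x, lambda) = (1/2) x^T Q x + c^T x + lambda^T (A x - b)
Stationarity (grad_x L = 0): Q x + c + A^T lambda = 0.
Primal feasibility: A x = b.

This gives the KKT block system:
  [ Q   A^T ] [ x     ]   [-c ]
  [ A    0  ] [ lambda ] = [ b ]

Solving the linear system:
  x*      = (-0.9908, 2.1639, -0.2587)
  lambda* = (4.2339)
  f(x*)   = 18.5129

x* = (-0.9908, 2.1639, -0.2587), lambda* = (4.2339)


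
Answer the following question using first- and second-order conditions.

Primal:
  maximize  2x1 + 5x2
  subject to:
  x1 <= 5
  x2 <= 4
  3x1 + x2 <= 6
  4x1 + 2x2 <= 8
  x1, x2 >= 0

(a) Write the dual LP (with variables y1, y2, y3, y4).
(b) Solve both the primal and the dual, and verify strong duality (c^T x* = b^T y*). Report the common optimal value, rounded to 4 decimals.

The standard primal-dual pair for 'max c^T x s.t. A x <= b, x >= 0' is:
  Dual:  min b^T y  s.t.  A^T y >= c,  y >= 0.

So the dual LP is:
  minimize  5y1 + 4y2 + 6y3 + 8y4
  subject to:
    y1 + 3y3 + 4y4 >= 2
    y2 + y3 + 2y4 >= 5
    y1, y2, y3, y4 >= 0

Solving the primal: x* = (0, 4).
  primal value c^T x* = 20.
Solving the dual: y* = (0, 4, 0, 0.5).
  dual value b^T y* = 20.
Strong duality: c^T x* = b^T y*. Confirmed.

20


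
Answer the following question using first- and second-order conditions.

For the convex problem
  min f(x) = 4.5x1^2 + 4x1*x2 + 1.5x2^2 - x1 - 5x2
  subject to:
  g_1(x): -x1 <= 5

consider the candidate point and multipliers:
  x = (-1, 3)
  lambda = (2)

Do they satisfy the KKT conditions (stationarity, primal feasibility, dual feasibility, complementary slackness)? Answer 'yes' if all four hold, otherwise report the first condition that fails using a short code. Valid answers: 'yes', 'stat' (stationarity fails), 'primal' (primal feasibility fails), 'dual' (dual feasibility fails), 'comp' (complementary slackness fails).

Gradient of f: grad f(x) = Q x + c = (2, 0)
Constraint values g_i(x) = a_i^T x - b_i:
  g_1((-1, 3)) = -4
Stationarity residual: grad f(x) + sum_i lambda_i a_i = (0, 0)
  -> stationarity OK
Primal feasibility (all g_i <= 0): OK
Dual feasibility (all lambda_i >= 0): OK
Complementary slackness (lambda_i * g_i(x) = 0 for all i): FAILS

Verdict: the first failing condition is complementary_slackness -> comp.

comp


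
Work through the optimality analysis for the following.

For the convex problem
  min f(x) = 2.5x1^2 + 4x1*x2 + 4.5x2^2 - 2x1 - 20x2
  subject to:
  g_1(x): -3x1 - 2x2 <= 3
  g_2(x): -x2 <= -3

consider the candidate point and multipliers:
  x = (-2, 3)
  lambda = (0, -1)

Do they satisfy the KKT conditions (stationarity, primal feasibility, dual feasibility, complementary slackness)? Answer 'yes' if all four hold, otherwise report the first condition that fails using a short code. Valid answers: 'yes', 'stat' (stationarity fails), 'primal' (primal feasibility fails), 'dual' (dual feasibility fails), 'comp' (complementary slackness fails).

Gradient of f: grad f(x) = Q x + c = (0, -1)
Constraint values g_i(x) = a_i^T x - b_i:
  g_1((-2, 3)) = -3
  g_2((-2, 3)) = 0
Stationarity residual: grad f(x) + sum_i lambda_i a_i = (0, 0)
  -> stationarity OK
Primal feasibility (all g_i <= 0): OK
Dual feasibility (all lambda_i >= 0): FAILS
Complementary slackness (lambda_i * g_i(x) = 0 for all i): OK

Verdict: the first failing condition is dual_feasibility -> dual.

dual


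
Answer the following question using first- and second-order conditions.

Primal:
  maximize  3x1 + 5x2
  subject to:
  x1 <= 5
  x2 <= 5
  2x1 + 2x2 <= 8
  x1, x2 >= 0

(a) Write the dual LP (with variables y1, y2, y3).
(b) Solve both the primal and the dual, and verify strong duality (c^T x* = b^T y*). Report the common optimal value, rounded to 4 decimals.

The standard primal-dual pair for 'max c^T x s.t. A x <= b, x >= 0' is:
  Dual:  min b^T y  s.t.  A^T y >= c,  y >= 0.

So the dual LP is:
  minimize  5y1 + 5y2 + 8y3
  subject to:
    y1 + 2y3 >= 3
    y2 + 2y3 >= 5
    y1, y2, y3 >= 0

Solving the primal: x* = (0, 4).
  primal value c^T x* = 20.
Solving the dual: y* = (0, 0, 2.5).
  dual value b^T y* = 20.
Strong duality: c^T x* = b^T y*. Confirmed.

20


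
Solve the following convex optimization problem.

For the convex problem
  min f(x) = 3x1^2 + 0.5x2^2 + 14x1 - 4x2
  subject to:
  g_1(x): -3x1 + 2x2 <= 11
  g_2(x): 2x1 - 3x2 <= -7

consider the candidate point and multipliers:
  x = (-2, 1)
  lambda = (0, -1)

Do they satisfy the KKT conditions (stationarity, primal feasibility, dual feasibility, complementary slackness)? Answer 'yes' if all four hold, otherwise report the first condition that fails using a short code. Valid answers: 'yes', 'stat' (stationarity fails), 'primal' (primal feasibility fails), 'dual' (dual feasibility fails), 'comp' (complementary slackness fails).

Gradient of f: grad f(x) = Q x + c = (2, -3)
Constraint values g_i(x) = a_i^T x - b_i:
  g_1((-2, 1)) = -3
  g_2((-2, 1)) = 0
Stationarity residual: grad f(x) + sum_i lambda_i a_i = (0, 0)
  -> stationarity OK
Primal feasibility (all g_i <= 0): OK
Dual feasibility (all lambda_i >= 0): FAILS
Complementary slackness (lambda_i * g_i(x) = 0 for all i): OK

Verdict: the first failing condition is dual_feasibility -> dual.

dual


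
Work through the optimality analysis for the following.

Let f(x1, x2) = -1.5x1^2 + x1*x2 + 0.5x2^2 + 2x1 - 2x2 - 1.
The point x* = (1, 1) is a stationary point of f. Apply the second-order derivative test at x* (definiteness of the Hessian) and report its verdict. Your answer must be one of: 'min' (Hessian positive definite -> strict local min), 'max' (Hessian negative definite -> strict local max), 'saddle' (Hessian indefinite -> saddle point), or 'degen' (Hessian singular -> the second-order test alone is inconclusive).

Compute the Hessian H = grad^2 f:
  H = [[-3, 1], [1, 1]]
Verify stationarity: grad f(x*) = H x* + g = (0, 0).
Eigenvalues of H: -3.2361, 1.2361.
Eigenvalues have mixed signs, so H is indefinite -> x* is a saddle point.

saddle


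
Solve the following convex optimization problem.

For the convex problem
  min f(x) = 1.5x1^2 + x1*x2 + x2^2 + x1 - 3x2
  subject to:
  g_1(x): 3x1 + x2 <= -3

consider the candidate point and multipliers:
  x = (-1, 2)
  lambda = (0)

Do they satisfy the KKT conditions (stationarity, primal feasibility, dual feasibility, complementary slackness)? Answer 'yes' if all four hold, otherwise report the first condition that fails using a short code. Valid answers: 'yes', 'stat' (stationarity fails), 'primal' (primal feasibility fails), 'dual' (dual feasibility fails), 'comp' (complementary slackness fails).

Gradient of f: grad f(x) = Q x + c = (0, 0)
Constraint values g_i(x) = a_i^T x - b_i:
  g_1((-1, 2)) = 2
Stationarity residual: grad f(x) + sum_i lambda_i a_i = (0, 0)
  -> stationarity OK
Primal feasibility (all g_i <= 0): FAILS
Dual feasibility (all lambda_i >= 0): OK
Complementary slackness (lambda_i * g_i(x) = 0 for all i): OK

Verdict: the first failing condition is primal_feasibility -> primal.

primal


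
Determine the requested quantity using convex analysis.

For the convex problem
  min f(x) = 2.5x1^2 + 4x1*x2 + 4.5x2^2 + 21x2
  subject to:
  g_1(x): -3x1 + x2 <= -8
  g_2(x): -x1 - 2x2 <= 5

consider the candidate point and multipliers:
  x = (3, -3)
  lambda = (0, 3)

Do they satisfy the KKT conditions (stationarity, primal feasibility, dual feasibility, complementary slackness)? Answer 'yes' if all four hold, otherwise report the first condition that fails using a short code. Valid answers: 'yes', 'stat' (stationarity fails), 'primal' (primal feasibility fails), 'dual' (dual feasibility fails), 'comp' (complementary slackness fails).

Gradient of f: grad f(x) = Q x + c = (3, 6)
Constraint values g_i(x) = a_i^T x - b_i:
  g_1((3, -3)) = -4
  g_2((3, -3)) = -2
Stationarity residual: grad f(x) + sum_i lambda_i a_i = (0, 0)
  -> stationarity OK
Primal feasibility (all g_i <= 0): OK
Dual feasibility (all lambda_i >= 0): OK
Complementary slackness (lambda_i * g_i(x) = 0 for all i): FAILS

Verdict: the first failing condition is complementary_slackness -> comp.

comp


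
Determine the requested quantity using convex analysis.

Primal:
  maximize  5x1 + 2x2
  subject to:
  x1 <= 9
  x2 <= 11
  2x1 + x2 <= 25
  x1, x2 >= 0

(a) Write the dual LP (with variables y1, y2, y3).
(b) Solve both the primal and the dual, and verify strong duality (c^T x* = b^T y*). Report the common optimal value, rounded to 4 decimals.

The standard primal-dual pair for 'max c^T x s.t. A x <= b, x >= 0' is:
  Dual:  min b^T y  s.t.  A^T y >= c,  y >= 0.

So the dual LP is:
  minimize  9y1 + 11y2 + 25y3
  subject to:
    y1 + 2y3 >= 5
    y2 + y3 >= 2
    y1, y2, y3 >= 0

Solving the primal: x* = (9, 7).
  primal value c^T x* = 59.
Solving the dual: y* = (1, 0, 2).
  dual value b^T y* = 59.
Strong duality: c^T x* = b^T y*. Confirmed.

59


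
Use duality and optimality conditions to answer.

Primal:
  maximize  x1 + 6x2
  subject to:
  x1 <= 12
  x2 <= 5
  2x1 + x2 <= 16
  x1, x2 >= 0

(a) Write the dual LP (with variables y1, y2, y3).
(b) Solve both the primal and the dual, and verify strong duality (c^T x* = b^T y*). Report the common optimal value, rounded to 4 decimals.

The standard primal-dual pair for 'max c^T x s.t. A x <= b, x >= 0' is:
  Dual:  min b^T y  s.t.  A^T y >= c,  y >= 0.

So the dual LP is:
  minimize  12y1 + 5y2 + 16y3
  subject to:
    y1 + 2y3 >= 1
    y2 + y3 >= 6
    y1, y2, y3 >= 0

Solving the primal: x* = (5.5, 5).
  primal value c^T x* = 35.5.
Solving the dual: y* = (0, 5.5, 0.5).
  dual value b^T y* = 35.5.
Strong duality: c^T x* = b^T y*. Confirmed.

35.5


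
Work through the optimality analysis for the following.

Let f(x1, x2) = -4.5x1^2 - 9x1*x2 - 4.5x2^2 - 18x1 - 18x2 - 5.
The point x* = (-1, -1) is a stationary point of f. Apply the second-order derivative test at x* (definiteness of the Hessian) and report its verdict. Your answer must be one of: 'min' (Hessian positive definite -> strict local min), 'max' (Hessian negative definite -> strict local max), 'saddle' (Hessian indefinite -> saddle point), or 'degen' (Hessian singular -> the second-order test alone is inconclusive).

Compute the Hessian H = grad^2 f:
  H = [[-9, -9], [-9, -9]]
Verify stationarity: grad f(x*) = H x* + g = (0, 0).
Eigenvalues of H: -18, 0.
H has a zero eigenvalue (singular; negative semidefinite but not definite), so H is neither positive definite, negative definite, nor indefinite. The second-order test alone is inconclusive -> degen.
(Indeed, f is constant along the null direction of H through x*, so x* is not a strict local extremum.)

degen


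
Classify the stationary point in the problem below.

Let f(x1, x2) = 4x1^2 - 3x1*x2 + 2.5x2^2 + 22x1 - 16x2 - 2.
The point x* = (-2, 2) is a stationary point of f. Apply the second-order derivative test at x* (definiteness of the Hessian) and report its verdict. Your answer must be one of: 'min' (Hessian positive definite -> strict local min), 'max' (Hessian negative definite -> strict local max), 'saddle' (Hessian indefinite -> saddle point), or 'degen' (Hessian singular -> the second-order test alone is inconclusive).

Compute the Hessian H = grad^2 f:
  H = [[8, -3], [-3, 5]]
Verify stationarity: grad f(x*) = H x* + g = (0, 0).
Eigenvalues of H: 3.1459, 9.8541.
Both eigenvalues > 0, so H is positive definite -> x* is a strict local min.

min


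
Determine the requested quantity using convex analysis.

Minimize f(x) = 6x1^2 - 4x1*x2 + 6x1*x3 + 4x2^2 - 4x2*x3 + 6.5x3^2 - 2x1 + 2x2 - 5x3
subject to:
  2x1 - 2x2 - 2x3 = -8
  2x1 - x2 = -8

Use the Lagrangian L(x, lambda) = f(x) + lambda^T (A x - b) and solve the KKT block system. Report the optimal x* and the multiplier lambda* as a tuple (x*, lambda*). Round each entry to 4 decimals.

Form the Lagrangian:
  L(x, lambda) = (1/2) x^T Q x + c^T x + lambda^T (A x - b)
Stationarity (grad_x L = 0): Q x + c + A^T lambda = 0.
Primal feasibility: A x = b.

This gives the KKT block system:
  [ Q   A^T ] [ x     ]   [-c ]
  [ A    0  ] [ lambda ] = [ b ]

Solving the linear system:
  x*      = (-4.3333, -0.6667, 0.3333)
  lambda* = (-12, 36.6667)
  f(x*)   = 101.5

x* = (-4.3333, -0.6667, 0.3333), lambda* = (-12, 36.6667)


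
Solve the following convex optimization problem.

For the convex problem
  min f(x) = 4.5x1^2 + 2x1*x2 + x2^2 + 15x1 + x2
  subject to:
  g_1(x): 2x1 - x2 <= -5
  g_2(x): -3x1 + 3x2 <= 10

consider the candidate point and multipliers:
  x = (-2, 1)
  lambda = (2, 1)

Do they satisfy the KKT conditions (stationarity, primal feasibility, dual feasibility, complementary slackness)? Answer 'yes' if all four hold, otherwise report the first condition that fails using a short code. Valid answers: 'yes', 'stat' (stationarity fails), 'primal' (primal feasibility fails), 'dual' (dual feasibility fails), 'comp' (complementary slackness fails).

Gradient of f: grad f(x) = Q x + c = (-1, -1)
Constraint values g_i(x) = a_i^T x - b_i:
  g_1((-2, 1)) = 0
  g_2((-2, 1)) = -1
Stationarity residual: grad f(x) + sum_i lambda_i a_i = (0, 0)
  -> stationarity OK
Primal feasibility (all g_i <= 0): OK
Dual feasibility (all lambda_i >= 0): OK
Complementary slackness (lambda_i * g_i(x) = 0 for all i): FAILS

Verdict: the first failing condition is complementary_slackness -> comp.

comp


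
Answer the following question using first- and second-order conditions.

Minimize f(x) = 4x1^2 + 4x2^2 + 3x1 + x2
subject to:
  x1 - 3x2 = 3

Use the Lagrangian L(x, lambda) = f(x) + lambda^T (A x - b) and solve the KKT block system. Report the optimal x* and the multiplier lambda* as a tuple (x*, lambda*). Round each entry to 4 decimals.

Form the Lagrangian:
  L(x, lambda) = (1/2) x^T Q x + c^T x + lambda^T (A x - b)
Stationarity (grad_x L = 0): Q x + c + A^T lambda = 0.
Primal feasibility: A x = b.

This gives the KKT block system:
  [ Q   A^T ] [ x     ]   [-c ]
  [ A    0  ] [ lambda ] = [ b ]

Solving the linear system:
  x*      = (-0.075, -1.025)
  lambda* = (-2.4)
  f(x*)   = 2.975

x* = (-0.075, -1.025), lambda* = (-2.4)


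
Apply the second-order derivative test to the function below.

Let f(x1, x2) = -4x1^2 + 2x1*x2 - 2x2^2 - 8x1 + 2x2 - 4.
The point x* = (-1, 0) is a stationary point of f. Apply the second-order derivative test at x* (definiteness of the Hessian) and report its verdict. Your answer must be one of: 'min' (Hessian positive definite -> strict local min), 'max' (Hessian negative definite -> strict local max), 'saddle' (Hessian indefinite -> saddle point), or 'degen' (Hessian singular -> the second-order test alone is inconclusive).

Compute the Hessian H = grad^2 f:
  H = [[-8, 2], [2, -4]]
Verify stationarity: grad f(x*) = H x* + g = (0, 0).
Eigenvalues of H: -8.8284, -3.1716.
Both eigenvalues < 0, so H is negative definite -> x* is a strict local max.

max


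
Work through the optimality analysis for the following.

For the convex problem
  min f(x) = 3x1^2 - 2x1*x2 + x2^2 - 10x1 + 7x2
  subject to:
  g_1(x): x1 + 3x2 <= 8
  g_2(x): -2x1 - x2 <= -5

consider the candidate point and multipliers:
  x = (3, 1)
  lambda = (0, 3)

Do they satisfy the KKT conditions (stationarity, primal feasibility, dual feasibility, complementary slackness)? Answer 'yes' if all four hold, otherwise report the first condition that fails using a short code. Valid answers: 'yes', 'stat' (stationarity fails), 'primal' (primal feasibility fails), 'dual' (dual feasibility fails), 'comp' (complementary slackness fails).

Gradient of f: grad f(x) = Q x + c = (6, 3)
Constraint values g_i(x) = a_i^T x - b_i:
  g_1((3, 1)) = -2
  g_2((3, 1)) = -2
Stationarity residual: grad f(x) + sum_i lambda_i a_i = (0, 0)
  -> stationarity OK
Primal feasibility (all g_i <= 0): OK
Dual feasibility (all lambda_i >= 0): OK
Complementary slackness (lambda_i * g_i(x) = 0 for all i): FAILS

Verdict: the first failing condition is complementary_slackness -> comp.

comp


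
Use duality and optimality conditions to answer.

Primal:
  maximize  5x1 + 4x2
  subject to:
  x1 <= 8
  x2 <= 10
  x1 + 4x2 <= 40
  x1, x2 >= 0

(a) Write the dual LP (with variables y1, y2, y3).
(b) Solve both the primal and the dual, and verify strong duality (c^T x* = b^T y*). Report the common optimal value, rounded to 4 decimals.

The standard primal-dual pair for 'max c^T x s.t. A x <= b, x >= 0' is:
  Dual:  min b^T y  s.t.  A^T y >= c,  y >= 0.

So the dual LP is:
  minimize  8y1 + 10y2 + 40y3
  subject to:
    y1 + y3 >= 5
    y2 + 4y3 >= 4
    y1, y2, y3 >= 0

Solving the primal: x* = (8, 8).
  primal value c^T x* = 72.
Solving the dual: y* = (4, 0, 1).
  dual value b^T y* = 72.
Strong duality: c^T x* = b^T y*. Confirmed.

72


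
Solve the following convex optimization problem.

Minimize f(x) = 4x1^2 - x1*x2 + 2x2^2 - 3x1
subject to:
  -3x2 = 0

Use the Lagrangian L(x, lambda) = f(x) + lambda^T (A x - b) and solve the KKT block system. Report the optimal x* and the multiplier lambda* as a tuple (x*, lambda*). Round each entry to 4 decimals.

Form the Lagrangian:
  L(x, lambda) = (1/2) x^T Q x + c^T x + lambda^T (A x - b)
Stationarity (grad_x L = 0): Q x + c + A^T lambda = 0.
Primal feasibility: A x = b.

This gives the KKT block system:
  [ Q   A^T ] [ x     ]   [-c ]
  [ A    0  ] [ lambda ] = [ b ]

Solving the linear system:
  x*      = (0.375, 0)
  lambda* = (-0.125)
  f(x*)   = -0.5625

x* = (0.375, 0), lambda* = (-0.125)


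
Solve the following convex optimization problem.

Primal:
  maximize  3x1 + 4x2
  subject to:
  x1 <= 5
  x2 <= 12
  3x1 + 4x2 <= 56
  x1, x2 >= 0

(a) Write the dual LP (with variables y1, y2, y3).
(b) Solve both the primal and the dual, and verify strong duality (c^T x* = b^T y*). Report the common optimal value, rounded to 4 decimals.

The standard primal-dual pair for 'max c^T x s.t. A x <= b, x >= 0' is:
  Dual:  min b^T y  s.t.  A^T y >= c,  y >= 0.

So the dual LP is:
  minimize  5y1 + 12y2 + 56y3
  subject to:
    y1 + 3y3 >= 3
    y2 + 4y3 >= 4
    y1, y2, y3 >= 0

Solving the primal: x* = (2.6667, 12).
  primal value c^T x* = 56.
Solving the dual: y* = (0, 0, 1).
  dual value b^T y* = 56.
Strong duality: c^T x* = b^T y*. Confirmed.

56


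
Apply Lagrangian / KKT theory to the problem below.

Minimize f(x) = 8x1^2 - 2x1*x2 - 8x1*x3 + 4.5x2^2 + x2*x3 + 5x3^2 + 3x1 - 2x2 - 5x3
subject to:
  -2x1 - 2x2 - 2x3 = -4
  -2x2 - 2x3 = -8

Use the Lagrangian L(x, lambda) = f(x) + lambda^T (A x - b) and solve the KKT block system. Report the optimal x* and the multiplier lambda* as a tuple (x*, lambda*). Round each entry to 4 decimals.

Form the Lagrangian:
  L(x, lambda) = (1/2) x^T Q x + c^T x + lambda^T (A x - b)
Stationarity (grad_x L = 0): Q x + c + A^T lambda = 0.
Primal feasibility: A x = b.

This gives the KKT block system:
  [ Q   A^T ] [ x     ]   [-c ]
  [ A    0  ] [ lambda ] = [ b ]

Solving the linear system:
  x*      = (-2, 2.6471, 1.3529)
  lambda* = (-22.5588, 36.1471)
  f(x*)   = 90.4412

x* = (-2, 2.6471, 1.3529), lambda* = (-22.5588, 36.1471)


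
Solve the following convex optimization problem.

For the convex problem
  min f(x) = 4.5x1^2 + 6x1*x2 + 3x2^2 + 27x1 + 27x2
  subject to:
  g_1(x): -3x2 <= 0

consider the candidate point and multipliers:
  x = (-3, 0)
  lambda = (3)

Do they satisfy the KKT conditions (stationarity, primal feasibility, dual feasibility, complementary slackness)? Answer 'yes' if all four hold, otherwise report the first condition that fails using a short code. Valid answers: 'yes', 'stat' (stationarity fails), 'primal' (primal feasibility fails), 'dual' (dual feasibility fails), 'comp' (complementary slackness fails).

Gradient of f: grad f(x) = Q x + c = (0, 9)
Constraint values g_i(x) = a_i^T x - b_i:
  g_1((-3, 0)) = 0
Stationarity residual: grad f(x) + sum_i lambda_i a_i = (0, 0)
  -> stationarity OK
Primal feasibility (all g_i <= 0): OK
Dual feasibility (all lambda_i >= 0): OK
Complementary slackness (lambda_i * g_i(x) = 0 for all i): OK

Verdict: yes, KKT holds.

yes


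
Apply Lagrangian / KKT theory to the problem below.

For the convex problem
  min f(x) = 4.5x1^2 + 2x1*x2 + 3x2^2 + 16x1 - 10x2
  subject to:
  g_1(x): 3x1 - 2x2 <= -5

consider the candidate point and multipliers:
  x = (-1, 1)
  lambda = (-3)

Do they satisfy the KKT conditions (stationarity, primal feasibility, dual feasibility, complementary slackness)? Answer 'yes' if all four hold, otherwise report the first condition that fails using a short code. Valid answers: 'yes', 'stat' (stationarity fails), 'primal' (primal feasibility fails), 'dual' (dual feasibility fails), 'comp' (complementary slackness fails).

Gradient of f: grad f(x) = Q x + c = (9, -6)
Constraint values g_i(x) = a_i^T x - b_i:
  g_1((-1, 1)) = 0
Stationarity residual: grad f(x) + sum_i lambda_i a_i = (0, 0)
  -> stationarity OK
Primal feasibility (all g_i <= 0): OK
Dual feasibility (all lambda_i >= 0): FAILS
Complementary slackness (lambda_i * g_i(x) = 0 for all i): OK

Verdict: the first failing condition is dual_feasibility -> dual.

dual


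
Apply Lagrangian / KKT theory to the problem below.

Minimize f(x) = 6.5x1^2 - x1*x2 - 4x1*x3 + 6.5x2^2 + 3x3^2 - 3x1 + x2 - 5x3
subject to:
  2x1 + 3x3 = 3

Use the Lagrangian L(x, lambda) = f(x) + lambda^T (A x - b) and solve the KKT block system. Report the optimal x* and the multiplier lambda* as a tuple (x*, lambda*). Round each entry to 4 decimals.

Form the Lagrangian:
  L(x, lambda) = (1/2) x^T Q x + c^T x + lambda^T (A x - b)
Stationarity (grad_x L = 0): Q x + c + A^T lambda = 0.
Primal feasibility: A x = b.

This gives the KKT block system:
  [ Q   A^T ] [ x     ]   [-c ]
  [ A    0  ] [ lambda ] = [ b ]

Solving the linear system:
  x*      = (0.3627, -0.049, 0.7582)
  lambda* = (0.634)
  f(x*)   = -3.415

x* = (0.3627, -0.049, 0.7582), lambda* = (0.634)


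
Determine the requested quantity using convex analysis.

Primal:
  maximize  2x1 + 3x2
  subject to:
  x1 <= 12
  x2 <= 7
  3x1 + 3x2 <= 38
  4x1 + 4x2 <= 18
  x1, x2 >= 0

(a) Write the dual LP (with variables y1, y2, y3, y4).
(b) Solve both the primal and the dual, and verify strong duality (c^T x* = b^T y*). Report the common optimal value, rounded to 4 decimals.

The standard primal-dual pair for 'max c^T x s.t. A x <= b, x >= 0' is:
  Dual:  min b^T y  s.t.  A^T y >= c,  y >= 0.

So the dual LP is:
  minimize  12y1 + 7y2 + 38y3 + 18y4
  subject to:
    y1 + 3y3 + 4y4 >= 2
    y2 + 3y3 + 4y4 >= 3
    y1, y2, y3, y4 >= 0

Solving the primal: x* = (0, 4.5).
  primal value c^T x* = 13.5.
Solving the dual: y* = (0, 0, 0, 0.75).
  dual value b^T y* = 13.5.
Strong duality: c^T x* = b^T y*. Confirmed.

13.5


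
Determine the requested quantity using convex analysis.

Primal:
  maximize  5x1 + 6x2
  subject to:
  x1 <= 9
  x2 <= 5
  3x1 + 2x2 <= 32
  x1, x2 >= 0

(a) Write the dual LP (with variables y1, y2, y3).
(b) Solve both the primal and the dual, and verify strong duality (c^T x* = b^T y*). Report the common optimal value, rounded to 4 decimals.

The standard primal-dual pair for 'max c^T x s.t. A x <= b, x >= 0' is:
  Dual:  min b^T y  s.t.  A^T y >= c,  y >= 0.

So the dual LP is:
  minimize  9y1 + 5y2 + 32y3
  subject to:
    y1 + 3y3 >= 5
    y2 + 2y3 >= 6
    y1, y2, y3 >= 0

Solving the primal: x* = (7.3333, 5).
  primal value c^T x* = 66.6667.
Solving the dual: y* = (0, 2.6667, 1.6667).
  dual value b^T y* = 66.6667.
Strong duality: c^T x* = b^T y*. Confirmed.

66.6667


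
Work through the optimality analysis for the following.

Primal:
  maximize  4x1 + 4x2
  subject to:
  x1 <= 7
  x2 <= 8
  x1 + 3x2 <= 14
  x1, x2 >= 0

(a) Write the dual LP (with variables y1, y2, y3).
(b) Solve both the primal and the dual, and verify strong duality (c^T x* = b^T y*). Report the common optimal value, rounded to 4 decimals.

The standard primal-dual pair for 'max c^T x s.t. A x <= b, x >= 0' is:
  Dual:  min b^T y  s.t.  A^T y >= c,  y >= 0.

So the dual LP is:
  minimize  7y1 + 8y2 + 14y3
  subject to:
    y1 + y3 >= 4
    y2 + 3y3 >= 4
    y1, y2, y3 >= 0

Solving the primal: x* = (7, 2.3333).
  primal value c^T x* = 37.3333.
Solving the dual: y* = (2.6667, 0, 1.3333).
  dual value b^T y* = 37.3333.
Strong duality: c^T x* = b^T y*. Confirmed.

37.3333


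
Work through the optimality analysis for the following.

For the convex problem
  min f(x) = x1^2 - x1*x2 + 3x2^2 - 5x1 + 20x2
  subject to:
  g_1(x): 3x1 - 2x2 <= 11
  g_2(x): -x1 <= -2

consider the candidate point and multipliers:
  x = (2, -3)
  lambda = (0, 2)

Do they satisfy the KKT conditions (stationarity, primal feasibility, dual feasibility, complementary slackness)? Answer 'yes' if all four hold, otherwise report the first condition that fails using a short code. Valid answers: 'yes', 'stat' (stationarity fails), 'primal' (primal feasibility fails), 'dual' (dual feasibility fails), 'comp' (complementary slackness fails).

Gradient of f: grad f(x) = Q x + c = (2, 0)
Constraint values g_i(x) = a_i^T x - b_i:
  g_1((2, -3)) = 1
  g_2((2, -3)) = 0
Stationarity residual: grad f(x) + sum_i lambda_i a_i = (0, 0)
  -> stationarity OK
Primal feasibility (all g_i <= 0): FAILS
Dual feasibility (all lambda_i >= 0): OK
Complementary slackness (lambda_i * g_i(x) = 0 for all i): OK

Verdict: the first failing condition is primal_feasibility -> primal.

primal


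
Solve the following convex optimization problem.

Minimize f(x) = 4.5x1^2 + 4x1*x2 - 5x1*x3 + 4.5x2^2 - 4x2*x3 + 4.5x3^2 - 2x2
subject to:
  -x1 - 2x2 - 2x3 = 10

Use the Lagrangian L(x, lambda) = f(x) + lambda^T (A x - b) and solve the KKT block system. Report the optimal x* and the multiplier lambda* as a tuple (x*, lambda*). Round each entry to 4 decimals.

Form the Lagrangian:
  L(x, lambda) = (1/2) x^T Q x + c^T x + lambda^T (A x - b)
Stationarity (grad_x L = 0): Q x + c + A^T lambda = 0.
Primal feasibility: A x = b.

This gives the KKT block system:
  [ Q   A^T ] [ x     ]   [-c ]
  [ A    0  ] [ lambda ] = [ b ]

Solving the linear system:
  x*      = (-1.4184, -1.5775, -2.7133)
  lambda* = (-5.5089)
  f(x*)   = 29.1221

x* = (-1.4184, -1.5775, -2.7133), lambda* = (-5.5089)


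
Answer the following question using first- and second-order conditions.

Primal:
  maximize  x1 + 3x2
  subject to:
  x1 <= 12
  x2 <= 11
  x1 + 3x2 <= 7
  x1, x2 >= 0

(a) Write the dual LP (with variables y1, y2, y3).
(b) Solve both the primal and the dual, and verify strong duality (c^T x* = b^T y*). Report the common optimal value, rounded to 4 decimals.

The standard primal-dual pair for 'max c^T x s.t. A x <= b, x >= 0' is:
  Dual:  min b^T y  s.t.  A^T y >= c,  y >= 0.

So the dual LP is:
  minimize  12y1 + 11y2 + 7y3
  subject to:
    y1 + y3 >= 1
    y2 + 3y3 >= 3
    y1, y2, y3 >= 0

Solving the primal: x* = (7, 0).
  primal value c^T x* = 7.
Solving the dual: y* = (0, 0, 1).
  dual value b^T y* = 7.
Strong duality: c^T x* = b^T y*. Confirmed.

7


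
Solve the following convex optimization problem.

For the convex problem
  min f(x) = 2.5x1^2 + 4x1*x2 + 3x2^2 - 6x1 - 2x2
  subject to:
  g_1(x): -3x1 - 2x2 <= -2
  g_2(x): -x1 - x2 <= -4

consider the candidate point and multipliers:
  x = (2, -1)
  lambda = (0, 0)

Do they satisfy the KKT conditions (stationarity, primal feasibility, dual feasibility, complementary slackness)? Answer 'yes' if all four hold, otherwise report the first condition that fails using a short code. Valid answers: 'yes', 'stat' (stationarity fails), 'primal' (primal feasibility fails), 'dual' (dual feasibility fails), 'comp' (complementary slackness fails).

Gradient of f: grad f(x) = Q x + c = (0, 0)
Constraint values g_i(x) = a_i^T x - b_i:
  g_1((2, -1)) = -2
  g_2((2, -1)) = 3
Stationarity residual: grad f(x) + sum_i lambda_i a_i = (0, 0)
  -> stationarity OK
Primal feasibility (all g_i <= 0): FAILS
Dual feasibility (all lambda_i >= 0): OK
Complementary slackness (lambda_i * g_i(x) = 0 for all i): OK

Verdict: the first failing condition is primal_feasibility -> primal.

primal


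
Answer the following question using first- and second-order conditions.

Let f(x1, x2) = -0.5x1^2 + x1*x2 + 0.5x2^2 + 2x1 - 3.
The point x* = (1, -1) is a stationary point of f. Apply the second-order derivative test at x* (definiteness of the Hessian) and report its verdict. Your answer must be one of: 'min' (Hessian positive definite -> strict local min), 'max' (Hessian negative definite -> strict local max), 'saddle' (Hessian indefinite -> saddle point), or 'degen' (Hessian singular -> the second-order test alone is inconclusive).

Compute the Hessian H = grad^2 f:
  H = [[-1, 1], [1, 1]]
Verify stationarity: grad f(x*) = H x* + g = (0, 0).
Eigenvalues of H: -1.4142, 1.4142.
Eigenvalues have mixed signs, so H is indefinite -> x* is a saddle point.

saddle


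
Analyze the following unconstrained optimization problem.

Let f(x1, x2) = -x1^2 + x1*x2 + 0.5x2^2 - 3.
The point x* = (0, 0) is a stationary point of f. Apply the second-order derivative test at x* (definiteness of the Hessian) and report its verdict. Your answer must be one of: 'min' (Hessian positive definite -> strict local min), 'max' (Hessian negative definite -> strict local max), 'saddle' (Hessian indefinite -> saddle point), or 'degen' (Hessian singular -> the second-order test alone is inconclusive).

Compute the Hessian H = grad^2 f:
  H = [[-2, 1], [1, 1]]
Verify stationarity: grad f(x*) = H x* + g = (0, 0).
Eigenvalues of H: -2.3028, 1.3028.
Eigenvalues have mixed signs, so H is indefinite -> x* is a saddle point.

saddle


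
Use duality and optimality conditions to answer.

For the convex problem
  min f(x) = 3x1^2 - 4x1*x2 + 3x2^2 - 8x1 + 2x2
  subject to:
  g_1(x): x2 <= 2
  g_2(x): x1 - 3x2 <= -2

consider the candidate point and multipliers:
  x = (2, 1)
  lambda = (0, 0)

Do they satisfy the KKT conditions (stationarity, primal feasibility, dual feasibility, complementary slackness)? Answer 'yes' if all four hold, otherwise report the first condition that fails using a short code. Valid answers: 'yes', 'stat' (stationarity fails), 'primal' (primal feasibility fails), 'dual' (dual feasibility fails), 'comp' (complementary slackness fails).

Gradient of f: grad f(x) = Q x + c = (0, 0)
Constraint values g_i(x) = a_i^T x - b_i:
  g_1((2, 1)) = -1
  g_2((2, 1)) = 1
Stationarity residual: grad f(x) + sum_i lambda_i a_i = (0, 0)
  -> stationarity OK
Primal feasibility (all g_i <= 0): FAILS
Dual feasibility (all lambda_i >= 0): OK
Complementary slackness (lambda_i * g_i(x) = 0 for all i): OK

Verdict: the first failing condition is primal_feasibility -> primal.

primal
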